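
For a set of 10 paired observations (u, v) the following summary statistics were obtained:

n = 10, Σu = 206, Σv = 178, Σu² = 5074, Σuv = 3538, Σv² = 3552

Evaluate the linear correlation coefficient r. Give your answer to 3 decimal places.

-0.228

r = (nΣuv − ΣuΣv) / √[(nΣu² − (Σu)²)(nΣv² − (Σv)²)]
Numerator: 10×3538 − 206×178 = -1288
Denominator: √[(50740 − 42436)(35520 − 31684)] = √[8304 × 3836] = 5643.9476
r = -1288 / 5643.9476 ≈ -0.228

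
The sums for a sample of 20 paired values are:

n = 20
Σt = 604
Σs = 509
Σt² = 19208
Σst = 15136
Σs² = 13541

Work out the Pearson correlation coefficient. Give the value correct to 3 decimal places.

r = (nΣst − ΣsΣt) / √[(nΣs² − (Σs)²)(nΣt² − (Σt)²)]
Numerator: 20×15136 − 509×604 = -4716
Denominator: √[(270820 − 259081)(384160 − 364816)] = √[11739 × 19344] = 15069.1478
r = -4716 / 15069.1478 ≈ -0.313

-0.313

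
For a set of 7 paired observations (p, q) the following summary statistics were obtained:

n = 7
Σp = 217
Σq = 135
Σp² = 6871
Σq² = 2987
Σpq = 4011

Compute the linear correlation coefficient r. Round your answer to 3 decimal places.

-0.741

r = (nΣpq − ΣpΣq) / √[(nΣp² − (Σp)²)(nΣq² − (Σq)²)]
Numerator: 7×4011 − 217×135 = -1218
Denominator: √[(48097 − 47089)(20909 − 18225)] = √[1008 × 2684] = 1644.8319
r = -1218 / 1644.8319 ≈ -0.741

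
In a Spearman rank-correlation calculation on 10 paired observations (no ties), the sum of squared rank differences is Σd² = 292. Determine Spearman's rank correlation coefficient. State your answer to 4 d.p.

-0.7697

ρ = 1 − 6Σd² / [n(n²−1)] = 1 − 6×292 / (10×99)
  = 1 − 1752/990 = 1 − 1.76970 ≈ -0.7697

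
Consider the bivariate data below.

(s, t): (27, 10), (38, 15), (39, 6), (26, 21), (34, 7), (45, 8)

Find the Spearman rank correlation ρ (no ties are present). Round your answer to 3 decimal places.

Rank s: 2, 4, 5, 1, 3, 6
Rank t: 4, 5, 1, 6, 2, 3
d = rank(s) − rank(t): -2, -1, 4, -5, 1, 3; Σd² = 56
ρ = 1 − 6Σd² / [n(n²−1)] = 1 − 6×56 / (6×35) = 1 − 336/210 ≈ -0.600

-0.600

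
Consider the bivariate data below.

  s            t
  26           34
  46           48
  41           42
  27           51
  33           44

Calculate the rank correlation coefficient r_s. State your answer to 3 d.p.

0.300

Rank s: 1, 5, 4, 2, 3
Rank t: 1, 4, 2, 5, 3
d = rank(s) − rank(t): 0, 1, 2, -3, 0; Σd² = 14
ρ = 1 − 6Σd² / [n(n²−1)] = 1 − 6×14 / (5×24) = 1 − 84/120 ≈ 0.300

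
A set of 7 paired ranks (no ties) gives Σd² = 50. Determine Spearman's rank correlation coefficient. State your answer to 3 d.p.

ρ = 1 − 6Σd² / [n(n²−1)] = 1 − 6×50 / (7×48)
  = 1 − 300/336 = 1 − 0.8929 ≈ 0.107

0.107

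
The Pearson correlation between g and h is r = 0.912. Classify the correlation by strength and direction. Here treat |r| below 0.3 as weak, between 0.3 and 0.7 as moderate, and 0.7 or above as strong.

r = 0.912 > 0 so the relationship is positive.
|r| = 0.912, which falls in the strong range.

strong positive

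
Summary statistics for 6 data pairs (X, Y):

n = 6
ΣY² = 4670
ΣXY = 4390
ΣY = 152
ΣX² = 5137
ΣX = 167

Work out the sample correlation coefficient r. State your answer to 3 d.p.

0.252

r = (nΣXY − ΣXΣY) / √[(nΣX² − (ΣX)²)(nΣY² − (ΣY)²)]
Numerator: 6×4390 − 167×152 = 956
Denominator: √[(30822 − 27889)(28020 − 23104)] = √[2933 × 4916] = 3797.1869
r = 956 / 3797.1869 ≈ 0.252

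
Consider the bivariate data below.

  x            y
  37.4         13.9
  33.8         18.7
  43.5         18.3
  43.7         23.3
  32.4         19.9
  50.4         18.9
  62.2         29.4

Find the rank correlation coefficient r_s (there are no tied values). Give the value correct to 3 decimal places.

Rank x: 3, 2, 4, 5, 1, 6, 7
Rank y: 1, 3, 2, 6, 5, 4, 7
d = rank(x) − rank(y): 2, -1, 2, -1, -4, 2, 0; Σd² = 30
ρ = 1 − 6Σd² / [n(n²−1)] = 1 − 6×30 / (7×48) = 1 − 180/336 ≈ 0.464

0.464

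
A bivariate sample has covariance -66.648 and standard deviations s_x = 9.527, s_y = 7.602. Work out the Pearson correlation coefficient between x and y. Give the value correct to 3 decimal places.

r = Cov(x,y) / (s_x · s_y) = -66.648 / (9.527 × 7.602)
  = -66.648 / 72.4243 ≈ -0.920

-0.920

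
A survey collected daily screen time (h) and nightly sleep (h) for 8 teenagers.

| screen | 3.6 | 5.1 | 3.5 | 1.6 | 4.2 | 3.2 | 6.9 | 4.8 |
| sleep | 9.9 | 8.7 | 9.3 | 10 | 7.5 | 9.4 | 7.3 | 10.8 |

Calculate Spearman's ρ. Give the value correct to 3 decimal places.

Rank screen: 4, 7, 3, 1, 5, 2, 8, 6
Rank sleep: 6, 3, 4, 7, 2, 5, 1, 8
d = rank(screen) − rank(sleep): -2, 4, -1, -6, 3, -3, 7, -2; Σd² = 128
ρ = 1 − 6Σd² / [n(n²−1)] = 1 − 6×128 / (8×63) = 1 − 768/504 ≈ -0.524

-0.524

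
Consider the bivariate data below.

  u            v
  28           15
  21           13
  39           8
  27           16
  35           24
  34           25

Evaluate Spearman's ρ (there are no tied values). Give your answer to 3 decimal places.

0.029

Rank u: 3, 1, 6, 2, 5, 4
Rank v: 3, 2, 1, 4, 5, 6
d = rank(u) − rank(v): 0, -1, 5, -2, 0, -2; Σd² = 34
ρ = 1 − 6Σd² / [n(n²−1)] = 1 − 6×34 / (6×35) = 1 − 204/210 ≈ 0.029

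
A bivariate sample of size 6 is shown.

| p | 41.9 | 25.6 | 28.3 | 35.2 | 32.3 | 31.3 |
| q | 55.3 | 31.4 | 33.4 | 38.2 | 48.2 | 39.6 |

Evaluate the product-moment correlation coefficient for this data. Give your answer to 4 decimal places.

0.8668

n = 6, Σp = 194.6, Σq = 246.1, Σp² = 6473.88, Σq² = 10510.25, Σpq = 8207.11
nΣpq − ΣpΣq = 49242.66 − 47891.06 = 1351.6
nΣp² − (Σp)² = 38843.28 − 37869.16 = 974.12; nΣq² − (Σq)² = 63061.5 − 60565.21 = 2496.29
r = 1351.6 / √(974.12 × 2496.29) = 1351.6 / 1559.3864 ≈ 0.8668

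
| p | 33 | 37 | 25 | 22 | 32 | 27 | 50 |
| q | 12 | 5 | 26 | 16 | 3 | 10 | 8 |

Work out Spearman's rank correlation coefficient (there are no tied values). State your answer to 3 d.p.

Rank p: 5, 6, 2, 1, 4, 3, 7
Rank q: 5, 2, 7, 6, 1, 4, 3
d = rank(p) − rank(q): 0, 4, -5, -5, 3, -1, 4; Σd² = 92
ρ = 1 − 6Σd² / [n(n²−1)] = 1 − 6×92 / (7×48) = 1 − 552/336 ≈ -0.643

-0.643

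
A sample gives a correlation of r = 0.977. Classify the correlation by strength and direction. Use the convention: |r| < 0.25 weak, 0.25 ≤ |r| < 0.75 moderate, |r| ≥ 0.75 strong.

r = 0.977 > 0 so the relationship is positive.
|r| = 0.977, which falls in the strong range.

strong positive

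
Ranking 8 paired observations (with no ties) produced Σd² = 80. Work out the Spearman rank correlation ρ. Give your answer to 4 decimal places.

ρ = 1 − 6Σd² / [n(n²−1)] = 1 − 6×80 / (8×63)
  = 1 − 480/504 = 1 − 0.95238 ≈ 0.0476

0.0476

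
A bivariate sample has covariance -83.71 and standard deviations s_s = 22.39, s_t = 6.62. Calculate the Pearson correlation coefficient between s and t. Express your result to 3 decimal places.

r = Cov(s,t) / (s_s · s_t) = -83.71 / (22.39 × 6.62)
  = -83.71 / 148.2218 ≈ -0.565

-0.565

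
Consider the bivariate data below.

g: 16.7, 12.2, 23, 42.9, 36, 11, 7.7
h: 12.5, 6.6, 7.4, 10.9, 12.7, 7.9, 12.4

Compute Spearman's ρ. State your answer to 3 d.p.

0.214

Rank g: 4, 3, 5, 7, 6, 2, 1
Rank h: 6, 1, 2, 4, 7, 3, 5
d = rank(g) − rank(h): -2, 2, 3, 3, -1, -1, -4; Σd² = 44
ρ = 1 − 6Σd² / [n(n²−1)] = 1 − 6×44 / (7×48) = 1 − 264/336 ≈ 0.214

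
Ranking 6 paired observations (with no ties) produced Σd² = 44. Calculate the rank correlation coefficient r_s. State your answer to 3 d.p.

ρ = 1 − 6Σd² / [n(n²−1)] = 1 − 6×44 / (6×35)
  = 1 − 264/210 = 1 − 1.2571 ≈ -0.257

-0.257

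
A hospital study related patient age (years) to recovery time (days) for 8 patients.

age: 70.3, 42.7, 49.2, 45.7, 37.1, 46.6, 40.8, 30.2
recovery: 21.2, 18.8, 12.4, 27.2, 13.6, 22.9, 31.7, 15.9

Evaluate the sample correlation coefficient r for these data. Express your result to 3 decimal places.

n = 8, Σx = 362.6, Σy = 163.7, Σx² = 17399.16, Σy² = 3663.55, Σxy = 7491.48
nΣxy − ΣxΣy = 59931.84 − 59357.62 = 574.22
nΣx² − (Σx)² = 139193.28 − 131478.76 = 7714.52; nΣy² − (Σy)² = 29308.4 − 26797.69 = 2510.71
r = 574.22 / √(7714.52 × 2510.71) = 574.22 / 4401.0138 ≈ 0.130

0.130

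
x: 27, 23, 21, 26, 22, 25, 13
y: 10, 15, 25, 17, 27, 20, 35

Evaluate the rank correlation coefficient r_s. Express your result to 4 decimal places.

-0.8571

Rank x: 7, 4, 2, 6, 3, 5, 1
Rank y: 1, 2, 5, 3, 6, 4, 7
d = rank(x) − rank(y): 6, 2, -3, 3, -3, 1, -6; Σd² = 104
ρ = 1 − 6Σd² / [n(n²−1)] = 1 − 6×104 / (7×48) = 1 − 624/336 ≈ -0.8571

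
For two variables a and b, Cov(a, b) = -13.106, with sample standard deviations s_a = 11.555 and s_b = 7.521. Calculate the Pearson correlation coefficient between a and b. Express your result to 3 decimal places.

r = Cov(a,b) / (s_a · s_b) = -13.106 / (11.555 × 7.521)
  = -13.106 / 86.9052 ≈ -0.151

-0.151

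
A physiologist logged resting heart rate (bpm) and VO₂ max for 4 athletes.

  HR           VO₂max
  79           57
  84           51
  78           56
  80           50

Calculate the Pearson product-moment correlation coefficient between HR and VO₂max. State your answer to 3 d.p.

-0.668

n = 4, Σx = 321, Σy = 214, Σx² = 25781, Σy² = 11486, Σxy = 17155
nΣxy − ΣxΣy = 68620 − 68694 = -74
nΣx² − (Σx)² = 103124 − 103041 = 83; nΣy² − (Σy)² = 45944 − 45796 = 148
r = -74 / √(83 × 148) = -74 / 110.8332 ≈ -0.668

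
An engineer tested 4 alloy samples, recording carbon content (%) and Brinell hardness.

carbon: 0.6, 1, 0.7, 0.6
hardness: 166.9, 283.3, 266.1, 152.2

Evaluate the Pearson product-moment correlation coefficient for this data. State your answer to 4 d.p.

0.8229

n = 4, Σx = 2.9, Σy = 868.5, Σx² = 2.21, Σy² = 202088.55, Σxy = 661.03
nΣxy − ΣxΣy = 2644.12 − 2518.65 = 125.47
nΣx² − (Σx)² = 8.84 − 8.41 = 0.43; nΣy² − (Σy)² = 808354.2 − 754292.25 = 54061.95
r = 125.47 / √(0.43 × 54061.95) = 125.47 / 152.4685 ≈ 0.8229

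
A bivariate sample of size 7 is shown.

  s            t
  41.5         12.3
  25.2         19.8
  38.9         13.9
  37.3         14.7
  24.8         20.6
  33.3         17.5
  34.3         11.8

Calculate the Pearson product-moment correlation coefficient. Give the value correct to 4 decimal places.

n = 7, Σs = 235.3, Σt = 110.6, Σs² = 8162.21, Σt² = 1822.48, Σst = 3596.8
nΣst − ΣsΣt = 25177.6 − 26024.18 = -846.58
nΣs² − (Σs)² = 57135.47 − 55366.09 = 1769.38; nΣt² − (Σt)² = 12757.36 − 12232.36 = 525
r = -846.58 / √(1769.38 × 525) = -846.58 / 963.8073 ≈ -0.8784

-0.8784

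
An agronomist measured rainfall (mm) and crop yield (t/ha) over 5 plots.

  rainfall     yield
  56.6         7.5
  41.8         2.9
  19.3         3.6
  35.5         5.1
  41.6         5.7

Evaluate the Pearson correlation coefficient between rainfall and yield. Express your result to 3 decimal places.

n = 5, Σx = 194.8, Σy = 24.8, Σx² = 8314.1, Σy² = 136.12, Σxy = 1033.37
nΣxy − ΣxΣy = 5166.85 − 4831.04 = 335.81
nΣx² − (Σx)² = 41570.5 − 37947.04 = 3623.46; nΣy² − (Σy)² = 680.6 − 615.04 = 65.56
r = 335.81 / √(3623.46 × 65.56) = 335.81 / 487.3952 ≈ 0.689

0.689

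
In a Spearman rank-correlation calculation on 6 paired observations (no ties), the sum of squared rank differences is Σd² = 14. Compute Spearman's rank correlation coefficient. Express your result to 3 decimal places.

0.600

ρ = 1 − 6Σd² / [n(n²−1)] = 1 − 6×14 / (6×35)
  = 1 − 84/210 = 1 − 0.4000 ≈ 0.600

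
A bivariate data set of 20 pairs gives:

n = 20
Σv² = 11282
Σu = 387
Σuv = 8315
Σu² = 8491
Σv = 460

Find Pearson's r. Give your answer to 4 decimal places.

-0.6985

r = (nΣuv − ΣuΣv) / √[(nΣu² − (Σu)²)(nΣv² − (Σv)²)]
Numerator: 20×8315 − 387×460 = -11720
Denominator: √[(169820 − 149769)(225640 − 211600)] = √[20051 × 14040] = 16778.4397
r = -11720 / 16778.4397 ≈ -0.6985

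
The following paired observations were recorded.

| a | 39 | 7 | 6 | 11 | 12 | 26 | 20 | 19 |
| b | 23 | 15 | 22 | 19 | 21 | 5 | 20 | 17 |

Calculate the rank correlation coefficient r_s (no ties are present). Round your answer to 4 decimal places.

Rank a: 8, 2, 1, 3, 4, 7, 6, 5
Rank b: 8, 2, 7, 4, 6, 1, 5, 3
d = rank(a) − rank(b): 0, 0, -6, -1, -2, 6, 1, 2; Σd² = 82
ρ = 1 − 6Σd² / [n(n²−1)] = 1 − 6×82 / (8×63) = 1 − 492/504 ≈ 0.0238

0.0238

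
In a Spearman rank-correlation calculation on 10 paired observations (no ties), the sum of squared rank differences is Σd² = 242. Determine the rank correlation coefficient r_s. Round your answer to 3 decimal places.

ρ = 1 − 6Σd² / [n(n²−1)] = 1 − 6×242 / (10×99)
  = 1 − 1452/990 = 1 − 1.4667 ≈ -0.467

-0.467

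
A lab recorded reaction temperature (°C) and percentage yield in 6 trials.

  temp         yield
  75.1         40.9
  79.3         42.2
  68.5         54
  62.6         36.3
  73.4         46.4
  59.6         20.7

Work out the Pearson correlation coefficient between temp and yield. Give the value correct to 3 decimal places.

0.596

n = 6, Σx = 418.5, Σy = 240.5, Σx² = 29479.23, Σy² = 10268.79, Σxy = 17028.91
nΣxy − ΣxΣy = 102173.46 − 100649.25 = 1524.21
nΣx² − (Σx)² = 176875.38 − 175142.25 = 1733.13; nΣy² − (Σy)² = 61612.74 − 57840.25 = 3772.49
r = 1524.21 / √(1733.13 × 3772.49) = 1524.21 / 2556.9935 ≈ 0.596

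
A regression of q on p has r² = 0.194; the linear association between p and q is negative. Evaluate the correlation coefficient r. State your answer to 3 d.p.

|r| = √0.194 = 0.440
The association is negative, so r = −0.440.

-0.440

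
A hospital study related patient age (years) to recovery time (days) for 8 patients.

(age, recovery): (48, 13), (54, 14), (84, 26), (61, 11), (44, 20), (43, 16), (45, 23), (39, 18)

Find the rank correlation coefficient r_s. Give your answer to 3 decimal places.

Rank age: 5, 6, 8, 7, 3, 2, 4, 1
Rank recovery: 2, 3, 8, 1, 6, 4, 7, 5
d = rank(age) − rank(recovery): 3, 3, 0, 6, -3, -2, -3, -4; Σd² = 92
ρ = 1 − 6Σd² / [n(n²−1)] = 1 − 6×92 / (8×63) = 1 − 552/504 ≈ -0.095

-0.095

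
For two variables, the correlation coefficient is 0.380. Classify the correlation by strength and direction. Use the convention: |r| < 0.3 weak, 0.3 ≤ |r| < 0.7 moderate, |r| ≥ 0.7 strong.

moderate positive

r = 0.380 > 0 so the relationship is positive.
|r| = 0.380, which falls in the moderate range.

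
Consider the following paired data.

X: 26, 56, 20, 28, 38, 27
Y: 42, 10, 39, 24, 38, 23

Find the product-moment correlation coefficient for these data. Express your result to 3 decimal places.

-0.688

n = 6, ΣX = 195, ΣY = 176, ΣX² = 7169, ΣY² = 5934, ΣXY = 5169
nΣXY − ΣXΣY = 31014 − 34320 = -3306
nΣX² − (ΣX)² = 43014 − 38025 = 4989; nΣY² − (ΣY)² = 35604 − 30976 = 4628
r = -3306 / √(4989 × 4628) = -3306 / 4805.1110 ≈ -0.688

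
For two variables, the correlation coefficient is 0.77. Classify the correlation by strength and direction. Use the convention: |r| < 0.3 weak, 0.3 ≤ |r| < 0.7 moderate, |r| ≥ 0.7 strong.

r = 0.77 > 0 so the relationship is positive.
|r| = 0.77, which falls in the strong range.

strong positive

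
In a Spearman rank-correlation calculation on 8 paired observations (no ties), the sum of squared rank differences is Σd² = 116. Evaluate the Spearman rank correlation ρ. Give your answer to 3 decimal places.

-0.381

ρ = 1 − 6Σd² / [n(n²−1)] = 1 − 6×116 / (8×63)
  = 1 − 696/504 = 1 − 1.3810 ≈ -0.381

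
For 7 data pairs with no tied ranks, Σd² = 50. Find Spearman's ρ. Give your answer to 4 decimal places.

0.1071

ρ = 1 − 6Σd² / [n(n²−1)] = 1 − 6×50 / (7×48)
  = 1 − 300/336 = 1 − 0.89286 ≈ 0.1071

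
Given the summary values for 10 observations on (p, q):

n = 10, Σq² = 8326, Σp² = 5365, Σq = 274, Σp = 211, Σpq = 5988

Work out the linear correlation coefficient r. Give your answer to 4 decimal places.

0.2390

r = (nΣpq − ΣpΣq) / √[(nΣp² − (Σp)²)(nΣq² − (Σq)²)]
Numerator: 10×5988 − 211×274 = 2066
Denominator: √[(53650 − 44521)(83260 − 75076)] = √[9129 × 8184] = 8643.5951
r = 2066 / 8643.5951 ≈ 0.2390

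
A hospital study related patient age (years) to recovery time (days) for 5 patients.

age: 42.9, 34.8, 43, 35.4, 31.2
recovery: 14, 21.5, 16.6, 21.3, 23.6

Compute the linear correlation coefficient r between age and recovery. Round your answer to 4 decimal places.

-0.9683

n = 5, Σx = 187.3, Σy = 97, Σx² = 7127.05, Σy² = 1944.46, Σxy = 3552.94
nΣxy − ΣxΣy = 17764.7 − 18168.1 = -403.4
nΣx² − (Σx)² = 35635.25 − 35081.29 = 553.96; nΣy² − (Σy)² = 9722.3 − 9409 = 313.3
r = -403.4 / √(553.96 × 313.3) = -403.4 / 416.6001 ≈ -0.9683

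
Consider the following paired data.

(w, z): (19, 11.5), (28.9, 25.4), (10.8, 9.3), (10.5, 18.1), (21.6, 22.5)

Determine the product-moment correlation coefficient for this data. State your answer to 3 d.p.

n = 5, Σw = 90.8, Σz = 86.8, Σw² = 1889.66, Σz² = 1697.76, Σwz = 1729.05
nΣwz − ΣwΣz = 8645.25 − 7881.44 = 763.81
nΣw² − (Σw)² = 9448.3 − 8244.64 = 1203.66; nΣz² − (Σz)² = 8488.8 − 7534.24 = 954.56
r = 763.81 / √(1203.66 × 954.56) = 763.81 / 1071.8982 ≈ 0.713

0.713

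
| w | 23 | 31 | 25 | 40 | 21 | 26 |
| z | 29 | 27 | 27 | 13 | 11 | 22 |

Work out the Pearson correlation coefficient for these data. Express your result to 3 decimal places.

-0.250

n = 6, Σw = 166, Σz = 129, Σw² = 4832, Σz² = 3073, Σwz = 3502
nΣwz − ΣwΣz = 21012 − 21414 = -402
nΣw² − (Σw)² = 28992 − 27556 = 1436; nΣz² − (Σz)² = 18438 − 16641 = 1797
r = -402 / √(1436 × 1797) = -402 / 1606.3910 ≈ -0.250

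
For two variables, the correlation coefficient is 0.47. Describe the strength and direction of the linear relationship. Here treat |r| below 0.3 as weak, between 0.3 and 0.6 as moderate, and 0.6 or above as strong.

r = 0.47 > 0 so the relationship is positive.
|r| = 0.47, which falls in the moderate range.

moderate positive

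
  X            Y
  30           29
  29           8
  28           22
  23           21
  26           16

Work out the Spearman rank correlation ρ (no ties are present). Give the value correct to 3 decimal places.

0.300

Rank X: 5, 4, 3, 1, 2
Rank Y: 5, 1, 4, 3, 2
d = rank(X) − rank(Y): 0, 3, -1, -2, 0; Σd² = 14
ρ = 1 − 6Σd² / [n(n²−1)] = 1 − 6×14 / (5×24) = 1 − 84/120 ≈ 0.300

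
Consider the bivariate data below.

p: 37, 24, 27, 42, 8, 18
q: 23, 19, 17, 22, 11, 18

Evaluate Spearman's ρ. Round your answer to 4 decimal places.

Rank p: 5, 3, 4, 6, 1, 2
Rank q: 6, 4, 2, 5, 1, 3
d = rank(p) − rank(q): -1, -1, 2, 1, 0, -1; Σd² = 8
ρ = 1 − 6Σd² / [n(n²−1)] = 1 − 6×8 / (6×35) = 1 − 48/210 ≈ 0.7714

0.7714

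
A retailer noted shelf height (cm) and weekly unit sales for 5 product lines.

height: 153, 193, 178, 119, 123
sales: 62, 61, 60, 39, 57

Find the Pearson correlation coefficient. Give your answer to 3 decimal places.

n = 5, Σx = 766, Σy = 279, Σx² = 121632, Σy² = 15935, Σxy = 43591
nΣxy − ΣxΣy = 217955 − 213714 = 4241
nΣx² − (Σx)² = 608160 − 586756 = 21404; nΣy² − (Σy)² = 79675 − 77841 = 1834
r = 4241 / √(21404 × 1834) = 4241 / 6265.3760 ≈ 0.677

0.677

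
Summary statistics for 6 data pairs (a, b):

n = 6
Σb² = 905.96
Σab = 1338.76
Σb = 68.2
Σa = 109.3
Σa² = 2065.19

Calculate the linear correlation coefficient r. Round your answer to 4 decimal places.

0.9791

r = (nΣab − ΣaΣb) / √[(nΣa² − (Σa)²)(nΣb² − (Σb)²)]
Numerator: 6×1338.76 − 109.3×68.2 = 578.3
Denominator: √[(12391.14 − 11946.49)(5435.76 − 4651.24)] = √[444.65 × 784.52] = 590.6241
r = 578.3 / 590.6241 ≈ 0.9791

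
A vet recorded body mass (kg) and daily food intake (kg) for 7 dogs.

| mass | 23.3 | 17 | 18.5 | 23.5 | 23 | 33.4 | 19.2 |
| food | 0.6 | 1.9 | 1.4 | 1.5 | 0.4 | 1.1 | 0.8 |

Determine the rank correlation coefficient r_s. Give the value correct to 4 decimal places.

-0.2857

Rank mass: 5, 1, 2, 6, 4, 7, 3
Rank food: 2, 7, 5, 6, 1, 4, 3
d = rank(mass) − rank(food): 3, -6, -3, 0, 3, 3, 0; Σd² = 72
ρ = 1 − 6Σd² / [n(n²−1)] = 1 − 6×72 / (7×48) = 1 − 432/336 ≈ -0.2857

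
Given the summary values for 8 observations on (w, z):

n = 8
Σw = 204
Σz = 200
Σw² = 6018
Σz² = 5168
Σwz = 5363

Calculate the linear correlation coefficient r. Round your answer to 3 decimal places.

0.710

r = (nΣwz − ΣwΣz) / √[(nΣw² − (Σw)²)(nΣz² − (Σz)²)]
Numerator: 8×5363 − 204×200 = 2104
Denominator: √[(48144 − 41616)(41344 − 40000)] = √[6528 × 1344] = 2962.0317
r = 2104 / 2962.0317 ≈ 0.710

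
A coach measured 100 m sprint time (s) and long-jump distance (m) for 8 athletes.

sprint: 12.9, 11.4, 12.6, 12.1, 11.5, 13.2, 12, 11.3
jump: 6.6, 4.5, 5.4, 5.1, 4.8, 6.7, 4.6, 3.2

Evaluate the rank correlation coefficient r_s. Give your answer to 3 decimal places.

Rank sprint: 7, 2, 6, 5, 3, 8, 4, 1
Rank jump: 7, 2, 6, 5, 4, 8, 3, 1
d = rank(sprint) − rank(jump): 0, 0, 0, 0, -1, 0, 1, 0; Σd² = 2
ρ = 1 − 6Σd² / [n(n²−1)] = 1 − 6×2 / (8×63) = 1 − 12/504 ≈ 0.976

0.976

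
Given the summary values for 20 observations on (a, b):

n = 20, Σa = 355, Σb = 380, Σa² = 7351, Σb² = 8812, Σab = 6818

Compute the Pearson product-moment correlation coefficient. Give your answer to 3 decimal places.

r = (nΣab − ΣaΣb) / √[(nΣa² − (Σa)²)(nΣb² − (Σb)²)]
Numerator: 20×6818 − 355×380 = 1460
Denominator: √[(147020 − 126025)(176240 − 144400)] = √[20995 × 31840] = 25854.9956
r = 1460 / 25854.9956 ≈ 0.056

0.056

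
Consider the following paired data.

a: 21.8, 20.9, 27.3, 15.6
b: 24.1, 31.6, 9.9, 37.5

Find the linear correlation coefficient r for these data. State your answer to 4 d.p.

n = 4, Σa = 85.6, Σb = 103.1, Σa² = 1900.7, Σb² = 3083.63, Σab = 2041.09
nΣab − ΣaΣb = 8164.36 − 8825.36 = -661
nΣa² − (Σa)² = 7602.8 − 7327.36 = 275.44; nΣb² − (Σb)² = 12334.52 − 10629.61 = 1704.91
r = -661 / √(275.44 × 1704.91) = -661 / 685.2740 ≈ -0.9646

-0.9646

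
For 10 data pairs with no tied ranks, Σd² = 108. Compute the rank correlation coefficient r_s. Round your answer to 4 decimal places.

ρ = 1 − 6Σd² / [n(n²−1)] = 1 − 6×108 / (10×99)
  = 1 − 648/990 = 1 − 0.65455 ≈ 0.3455

0.3455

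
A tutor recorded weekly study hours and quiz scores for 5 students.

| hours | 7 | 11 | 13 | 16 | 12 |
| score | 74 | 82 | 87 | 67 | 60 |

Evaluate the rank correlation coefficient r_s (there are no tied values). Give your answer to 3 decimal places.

-0.100

Rank hours: 1, 2, 4, 5, 3
Rank score: 3, 4, 5, 2, 1
d = rank(hours) − rank(score): -2, -2, -1, 3, 2; Σd² = 22
ρ = 1 − 6Σd² / [n(n²−1)] = 1 − 6×22 / (5×24) = 1 − 132/120 ≈ -0.100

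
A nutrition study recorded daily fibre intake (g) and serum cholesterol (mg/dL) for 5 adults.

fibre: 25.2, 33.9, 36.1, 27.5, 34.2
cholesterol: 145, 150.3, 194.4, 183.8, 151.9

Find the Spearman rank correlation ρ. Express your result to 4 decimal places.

0.7000

Rank fibre: 1, 3, 5, 2, 4
Rank cholesterol: 1, 2, 5, 4, 3
d = rank(fibre) − rank(cholesterol): 0, 1, 0, -2, 1; Σd² = 6
ρ = 1 − 6Σd² / [n(n²−1)] = 1 − 6×6 / (5×24) = 1 − 36/120 ≈ 0.7000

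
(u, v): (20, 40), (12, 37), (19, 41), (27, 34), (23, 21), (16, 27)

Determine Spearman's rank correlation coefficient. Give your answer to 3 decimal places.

Rank u: 4, 1, 3, 6, 5, 2
Rank v: 5, 4, 6, 3, 1, 2
d = rank(u) − rank(v): -1, -3, -3, 3, 4, 0; Σd² = 44
ρ = 1 − 6Σd² / [n(n²−1)] = 1 − 6×44 / (6×35) = 1 − 264/210 ≈ -0.257

-0.257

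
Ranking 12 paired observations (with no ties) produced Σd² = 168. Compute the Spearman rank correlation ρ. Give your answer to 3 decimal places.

0.413

ρ = 1 − 6Σd² / [n(n²−1)] = 1 − 6×168 / (12×143)
  = 1 − 1008/1716 = 1 − 0.5874 ≈ 0.413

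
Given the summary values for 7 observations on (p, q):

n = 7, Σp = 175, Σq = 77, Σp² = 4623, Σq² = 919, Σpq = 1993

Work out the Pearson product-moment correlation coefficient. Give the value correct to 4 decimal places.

0.5089

r = (nΣpq − ΣpΣq) / √[(nΣp² − (Σp)²)(nΣq² − (Σq)²)]
Numerator: 7×1993 − 175×77 = 476
Denominator: √[(32361 − 30625)(6433 − 5929)] = √[1736 × 504] = 935.3844
r = 476 / 935.3844 ≈ 0.5089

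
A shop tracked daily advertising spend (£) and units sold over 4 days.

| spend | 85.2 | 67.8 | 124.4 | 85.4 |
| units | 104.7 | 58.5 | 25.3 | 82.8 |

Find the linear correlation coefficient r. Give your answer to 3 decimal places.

-0.614

n = 4, Σx = 362.8, Σy = 271.3, Σx² = 34624.4, Σy² = 21880.27, Σxy = 23105.18
nΣxy − ΣxΣy = 92420.72 − 98427.64 = -6006.92
nΣx² − (Σx)² = 138497.6 − 131623.84 = 6873.76; nΣy² − (Σy)² = 87521.08 − 73603.69 = 13917.39
r = -6006.92 / √(6873.76 × 13917.39) = -6006.92 / 9780.8383 ≈ -0.614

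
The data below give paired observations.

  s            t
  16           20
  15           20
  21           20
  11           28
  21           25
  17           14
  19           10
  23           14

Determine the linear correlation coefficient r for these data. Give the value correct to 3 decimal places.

-0.465

n = 8, Σs = 143, Σt = 151, Σs² = 2663, Σt² = 3101, Σst = 2623
nΣst − ΣsΣt = 20984 − 21593 = -609
nΣs² − (Σs)² = 21304 − 20449 = 855; nΣt² − (Σt)² = 24808 − 22801 = 2007
r = -609 / √(855 × 2007) = -609 / 1309.9561 ≈ -0.465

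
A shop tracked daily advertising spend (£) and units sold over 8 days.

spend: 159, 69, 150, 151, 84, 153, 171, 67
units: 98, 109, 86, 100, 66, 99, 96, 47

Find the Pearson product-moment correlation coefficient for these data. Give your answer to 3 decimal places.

0.528

n = 8, Σx = 1004, Σy = 701, Σx² = 139538, Σy² = 64463, Σxy = 91359
nΣxy − ΣxΣy = 730872 − 703804 = 27068
nΣx² − (Σx)² = 1116304 − 1008016 = 108288; nΣy² − (Σy)² = 515704 − 491401 = 24303
r = 27068 / √(108288 × 24303) = 27068 / 51300.3242 ≈ 0.528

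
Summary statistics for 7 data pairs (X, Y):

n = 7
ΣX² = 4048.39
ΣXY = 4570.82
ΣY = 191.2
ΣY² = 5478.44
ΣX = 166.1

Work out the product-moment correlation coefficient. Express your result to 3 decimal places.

0.205

r = (nΣXY − ΣXΣY) / √[(nΣX² − (ΣX)²)(nΣY² − (ΣY)²)]
Numerator: 7×4570.82 − 166.1×191.2 = 237.42
Denominator: √[(28338.73 − 27589.21)(38349.08 − 36557.44)] = √[749.52 × 1791.64] = 1158.8227
r = 237.42 / 1158.8227 ≈ 0.205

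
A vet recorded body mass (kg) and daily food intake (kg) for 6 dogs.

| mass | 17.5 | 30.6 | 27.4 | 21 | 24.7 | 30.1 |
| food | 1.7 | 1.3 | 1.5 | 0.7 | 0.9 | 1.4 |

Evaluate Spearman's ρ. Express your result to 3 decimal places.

-0.086

Rank mass: 1, 6, 4, 2, 3, 5
Rank food: 6, 3, 5, 1, 2, 4
d = rank(mass) − rank(food): -5, 3, -1, 1, 1, 1; Σd² = 38
ρ = 1 − 6Σd² / [n(n²−1)] = 1 − 6×38 / (6×35) = 1 − 228/210 ≈ -0.086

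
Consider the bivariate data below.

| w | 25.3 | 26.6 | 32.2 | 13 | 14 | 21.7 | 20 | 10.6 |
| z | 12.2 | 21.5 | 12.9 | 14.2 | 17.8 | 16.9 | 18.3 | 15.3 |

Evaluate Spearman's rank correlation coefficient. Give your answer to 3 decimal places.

-0.071

Rank w: 6, 7, 8, 2, 3, 5, 4, 1
Rank z: 1, 8, 2, 3, 6, 5, 7, 4
d = rank(w) − rank(z): 5, -1, 6, -1, -3, 0, -3, -3; Σd² = 90
ρ = 1 − 6Σd² / [n(n²−1)] = 1 − 6×90 / (8×63) = 1 − 540/504 ≈ -0.071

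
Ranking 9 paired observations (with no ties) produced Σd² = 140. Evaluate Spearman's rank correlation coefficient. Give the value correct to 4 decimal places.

-0.1667

ρ = 1 − 6Σd² / [n(n²−1)] = 1 − 6×140 / (9×80)
  = 1 − 840/720 = 1 − 1.16667 ≈ -0.1667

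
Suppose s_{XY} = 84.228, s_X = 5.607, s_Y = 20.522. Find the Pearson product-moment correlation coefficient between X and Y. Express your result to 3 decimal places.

0.732

r = Cov(X,Y) / (s_X · s_Y) = 84.228 / (5.607 × 20.522)
  = 84.228 / 115.0669 ≈ 0.732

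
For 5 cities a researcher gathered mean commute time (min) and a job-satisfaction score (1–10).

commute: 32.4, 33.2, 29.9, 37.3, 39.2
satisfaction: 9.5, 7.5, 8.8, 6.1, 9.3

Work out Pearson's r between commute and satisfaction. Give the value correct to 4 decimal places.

-0.2442

n = 5, Σx = 172, Σy = 41.2, Σx² = 5973.94, Σy² = 347.64, Σxy = 1412.01
nΣxy − ΣxΣy = 7060.05 − 7086.4 = -26.35
nΣx² − (Σx)² = 29869.7 − 29584 = 285.7; nΣy² − (Σy)² = 1738.2 − 1697.44 = 40.76
r = -26.35 / √(285.7 × 40.76) = -26.35 / 107.9126 ≈ -0.2442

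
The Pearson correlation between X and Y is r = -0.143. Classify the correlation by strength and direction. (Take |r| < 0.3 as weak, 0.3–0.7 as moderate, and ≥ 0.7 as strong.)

r = -0.143 < 0 so the relationship is negative.
|r| = 0.143, which falls in the weak range.

weak negative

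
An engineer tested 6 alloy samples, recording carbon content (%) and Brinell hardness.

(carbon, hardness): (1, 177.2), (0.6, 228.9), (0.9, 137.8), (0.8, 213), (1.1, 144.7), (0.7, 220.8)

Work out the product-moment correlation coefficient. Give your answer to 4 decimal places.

-0.8442

n = 6, Σx = 5.1, Σy = 1122.4, Σx² = 4.51, Σy² = 217843.62, Σxy = 922.69
nΣxy − ΣxΣy = 5536.14 − 5724.24 = -188.1
nΣx² − (Σx)² = 27.06 − 26.01 = 1.05; nΣy² − (Σy)² = 1307061.72 − 1259781.76 = 47279.96
r = -188.1 / √(1.05 × 47279.96) = -188.1 / 222.8092 ≈ -0.8442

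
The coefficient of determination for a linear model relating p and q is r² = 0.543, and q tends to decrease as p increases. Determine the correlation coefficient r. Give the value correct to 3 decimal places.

-0.737

|r| = √0.543 = 0.737
The association is negative, so r = −0.737.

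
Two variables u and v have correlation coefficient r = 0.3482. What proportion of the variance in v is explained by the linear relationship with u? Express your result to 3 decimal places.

0.121

r² = (0.3482)² = 0.121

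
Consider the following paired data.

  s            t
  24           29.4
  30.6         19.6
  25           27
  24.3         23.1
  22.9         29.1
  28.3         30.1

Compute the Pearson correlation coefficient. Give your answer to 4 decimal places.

n = 6, Σs = 155.1, Σt = 158.3, Σs² = 4053.15, Σt² = 4263.95, Σst = 4059.91
nΣst − ΣsΣt = 24359.46 − 24552.33 = -192.87
nΣs² − (Σs)² = 24318.9 − 24056.01 = 262.89; nΣt² − (Σt)² = 25583.7 − 25058.89 = 524.81
r = -192.87 / √(262.89 × 524.81) = -192.87 / 371.4395 ≈ -0.5193

-0.5193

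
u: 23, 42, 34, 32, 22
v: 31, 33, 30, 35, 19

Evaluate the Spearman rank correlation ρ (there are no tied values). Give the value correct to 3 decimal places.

Rank u: 2, 5, 4, 3, 1
Rank v: 3, 4, 2, 5, 1
d = rank(u) − rank(v): -1, 1, 2, -2, 0; Σd² = 10
ρ = 1 − 6Σd² / [n(n²−1)] = 1 − 6×10 / (5×24) = 1 − 60/120 ≈ 0.500

0.500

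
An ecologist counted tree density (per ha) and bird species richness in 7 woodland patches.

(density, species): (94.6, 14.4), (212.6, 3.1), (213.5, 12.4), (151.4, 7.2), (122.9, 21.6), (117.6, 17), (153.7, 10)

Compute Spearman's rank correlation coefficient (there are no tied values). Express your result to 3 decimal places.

Rank density: 1, 6, 7, 4, 3, 2, 5
Rank species: 5, 1, 4, 2, 7, 6, 3
d = rank(density) − rank(species): -4, 5, 3, 2, -4, -4, 2; Σd² = 90
ρ = 1 − 6Σd² / [n(n²−1)] = 1 − 6×90 / (7×48) = 1 − 540/336 ≈ -0.607

-0.607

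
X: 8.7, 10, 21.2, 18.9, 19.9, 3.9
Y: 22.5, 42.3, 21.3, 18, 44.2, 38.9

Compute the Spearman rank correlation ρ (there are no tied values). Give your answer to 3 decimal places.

-0.143

Rank X: 2, 3, 6, 4, 5, 1
Rank Y: 3, 5, 2, 1, 6, 4
d = rank(X) − rank(Y): -1, -2, 4, 3, -1, -3; Σd² = 40
ρ = 1 − 6Σd² / [n(n²−1)] = 1 − 6×40 / (6×35) = 1 − 240/210 ≈ -0.143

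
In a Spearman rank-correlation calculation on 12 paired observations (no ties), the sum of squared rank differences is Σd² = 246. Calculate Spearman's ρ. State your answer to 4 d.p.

0.1399

ρ = 1 − 6Σd² / [n(n²−1)] = 1 − 6×246 / (12×143)
  = 1 − 1476/1716 = 1 − 0.86014 ≈ 0.1399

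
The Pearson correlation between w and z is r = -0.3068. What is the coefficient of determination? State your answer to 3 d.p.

0.094

r² = (-0.3068)² = 0.094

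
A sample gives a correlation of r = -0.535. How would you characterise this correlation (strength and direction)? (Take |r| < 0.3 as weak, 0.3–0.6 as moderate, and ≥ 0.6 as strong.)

moderate negative

r = -0.535 < 0 so the relationship is negative.
|r| = 0.535, which falls in the moderate range.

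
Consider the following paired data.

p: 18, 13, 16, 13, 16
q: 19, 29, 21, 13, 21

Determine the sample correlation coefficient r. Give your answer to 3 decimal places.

-0.113

n = 5, Σp = 76, Σq = 103, Σp² = 1174, Σq² = 2253, Σpq = 1560
nΣpq − ΣpΣq = 7800 − 7828 = -28
nΣp² − (Σp)² = 5870 − 5776 = 94; nΣq² − (Σq)² = 11265 − 10609 = 656
r = -28 / √(94 × 656) = -28 / 248.3224 ≈ -0.113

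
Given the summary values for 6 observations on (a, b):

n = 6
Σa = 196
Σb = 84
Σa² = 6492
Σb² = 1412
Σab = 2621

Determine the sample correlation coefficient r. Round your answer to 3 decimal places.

-0.847

r = (nΣab − ΣaΣb) / √[(nΣa² − (Σa)²)(nΣb² − (Σb)²)]
Numerator: 6×2621 − 196×84 = -738
Denominator: √[(38952 − 38416)(8472 − 7056)] = √[536 × 1416] = 871.1923
r = -738 / 871.1923 ≈ -0.847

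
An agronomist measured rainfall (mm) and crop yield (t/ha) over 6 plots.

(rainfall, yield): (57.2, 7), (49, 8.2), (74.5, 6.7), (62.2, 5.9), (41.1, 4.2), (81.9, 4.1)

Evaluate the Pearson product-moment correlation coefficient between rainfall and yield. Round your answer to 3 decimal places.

n = 6, Σx = 365.9, Σy = 36.1, Σx² = 23488.75, Σy² = 230.39, Σxy = 2176.74
nΣxy − ΣxΣy = 13060.44 − 13208.99 = -148.55
nΣx² − (Σx)² = 140932.5 − 133882.81 = 7049.69; nΣy² − (Σy)² = 1382.34 − 1303.21 = 79.13
r = -148.55 / √(7049.69 × 79.13) = -148.55 / 746.8882 ≈ -0.199

-0.199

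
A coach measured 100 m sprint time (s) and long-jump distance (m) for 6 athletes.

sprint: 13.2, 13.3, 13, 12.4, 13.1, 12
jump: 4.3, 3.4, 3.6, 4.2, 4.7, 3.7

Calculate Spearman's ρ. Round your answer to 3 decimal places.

-0.086

Rank sprint: 5, 6, 3, 2, 4, 1
Rank jump: 5, 1, 2, 4, 6, 3
d = rank(sprint) − rank(jump): 0, 5, 1, -2, -2, -2; Σd² = 38
ρ = 1 − 6Σd² / [n(n²−1)] = 1 − 6×38 / (6×35) = 1 − 228/210 ≈ -0.086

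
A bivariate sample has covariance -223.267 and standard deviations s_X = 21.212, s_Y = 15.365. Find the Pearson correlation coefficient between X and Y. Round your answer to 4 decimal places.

-0.6850

r = Cov(X,Y) / (s_X · s_Y) = -223.267 / (21.212 × 15.365)
  = -223.267 / 325.9224 ≈ -0.6850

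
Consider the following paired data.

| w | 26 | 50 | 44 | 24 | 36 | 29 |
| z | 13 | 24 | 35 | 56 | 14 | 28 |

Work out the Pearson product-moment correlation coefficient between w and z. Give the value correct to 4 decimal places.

-0.2209

n = 6, Σw = 209, Σz = 170, Σw² = 7825, Σz² = 6086, Σwz = 5738
nΣwz − ΣwΣz = 34428 − 35530 = -1102
nΣw² − (Σw)² = 46950 − 43681 = 3269; nΣz² − (Σz)² = 36516 − 28900 = 7616
r = -1102 / √(3269 × 7616) = -1102 / 4989.6597 ≈ -0.2209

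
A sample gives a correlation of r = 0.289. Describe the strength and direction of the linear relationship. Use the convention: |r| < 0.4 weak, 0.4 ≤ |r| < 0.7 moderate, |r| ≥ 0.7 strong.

weak positive

r = 0.289 > 0 so the relationship is positive.
|r| = 0.289, which falls in the weak range.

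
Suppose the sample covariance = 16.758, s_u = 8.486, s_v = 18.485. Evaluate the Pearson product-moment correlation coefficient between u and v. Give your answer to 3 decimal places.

r = Cov(u,v) / (s_u · s_v) = 16.758 / (8.486 × 18.485)
  = 16.758 / 156.8637 ≈ 0.107

0.107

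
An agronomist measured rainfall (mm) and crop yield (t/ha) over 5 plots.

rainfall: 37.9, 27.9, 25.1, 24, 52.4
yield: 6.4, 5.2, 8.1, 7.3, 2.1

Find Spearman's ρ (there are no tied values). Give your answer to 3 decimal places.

Rank rainfall: 4, 3, 2, 1, 5
Rank yield: 3, 2, 5, 4, 1
d = rank(rainfall) − rank(yield): 1, 1, -3, -3, 4; Σd² = 36
ρ = 1 − 6Σd² / [n(n²−1)] = 1 − 6×36 / (5×24) = 1 − 216/120 ≈ -0.800

-0.800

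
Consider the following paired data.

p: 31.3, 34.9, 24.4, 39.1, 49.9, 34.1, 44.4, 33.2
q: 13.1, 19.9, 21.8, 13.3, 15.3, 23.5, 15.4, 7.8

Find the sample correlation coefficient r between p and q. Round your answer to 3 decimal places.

-0.254

n = 8, Σp = 291.3, Σq = 130.1, Σp² = 11048.29, Σq² = 2304.09, Σpq = 4664.03
nΣpq − ΣpΣq = 37312.24 − 37898.13 = -585.89
nΣp² − (Σp)² = 88386.32 − 84855.69 = 3530.63; nΣq² − (Σq)² = 18432.72 − 16926.01 = 1506.71
r = -585.89 / √(3530.63 × 1506.71) = -585.89 / 2306.4335 ≈ -0.254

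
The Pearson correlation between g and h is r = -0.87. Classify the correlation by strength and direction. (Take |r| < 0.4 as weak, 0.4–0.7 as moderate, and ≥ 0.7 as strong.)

r = -0.87 < 0 so the relationship is negative.
|r| = 0.87, which falls in the strong range.

strong negative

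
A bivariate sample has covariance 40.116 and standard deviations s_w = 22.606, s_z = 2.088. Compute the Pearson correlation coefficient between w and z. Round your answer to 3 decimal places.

0.850

r = Cov(w,z) / (s_w · s_z) = 40.116 / (22.606 × 2.088)
  = 40.116 / 47.2013 ≈ 0.850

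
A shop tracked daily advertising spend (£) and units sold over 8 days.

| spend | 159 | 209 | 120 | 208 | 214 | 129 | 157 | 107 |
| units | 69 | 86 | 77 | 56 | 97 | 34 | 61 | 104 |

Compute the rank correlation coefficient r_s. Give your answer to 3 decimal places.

Rank spend: 5, 7, 2, 6, 8, 3, 4, 1
Rank units: 4, 6, 5, 2, 7, 1, 3, 8
d = rank(spend) − rank(units): 1, 1, -3, 4, 1, 2, 1, -7; Σd² = 82
ρ = 1 − 6Σd² / [n(n²−1)] = 1 − 6×82 / (8×63) = 1 − 492/504 ≈ 0.024

0.024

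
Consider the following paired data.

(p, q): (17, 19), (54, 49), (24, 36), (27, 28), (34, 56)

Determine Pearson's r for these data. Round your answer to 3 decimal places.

0.736

n = 5, Σp = 156, Σq = 188, Σp² = 5666, Σq² = 7978, Σpq = 6493
nΣpq − ΣpΣq = 32465 − 29328 = 3137
nΣp² − (Σp)² = 28330 − 24336 = 3994; nΣq² − (Σq)² = 39890 − 35344 = 4546
r = 3137 / √(3994 × 4546) = 3137 / 4261.0708 ≈ 0.736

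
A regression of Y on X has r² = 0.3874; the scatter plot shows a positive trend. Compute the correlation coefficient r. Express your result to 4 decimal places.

0.6224

|r| = √0.3874 = 0.6224
The association is positive, so r = 0.6224.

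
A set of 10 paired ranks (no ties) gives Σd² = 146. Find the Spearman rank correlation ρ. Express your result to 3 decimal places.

ρ = 1 − 6Σd² / [n(n²−1)] = 1 − 6×146 / (10×99)
  = 1 − 876/990 = 1 − 0.8848 ≈ 0.115

0.115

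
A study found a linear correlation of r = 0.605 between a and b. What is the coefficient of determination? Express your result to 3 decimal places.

0.366

r² = (0.605)² = 0.366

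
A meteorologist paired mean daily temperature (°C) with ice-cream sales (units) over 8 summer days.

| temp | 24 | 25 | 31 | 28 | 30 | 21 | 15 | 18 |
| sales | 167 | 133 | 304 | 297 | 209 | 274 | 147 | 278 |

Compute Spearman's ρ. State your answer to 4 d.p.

0.4286

Rank temp: 4, 5, 8, 6, 7, 3, 1, 2
Rank sales: 3, 1, 8, 7, 4, 5, 2, 6
d = rank(temp) − rank(sales): 1, 4, 0, -1, 3, -2, -1, -4; Σd² = 48
ρ = 1 − 6Σd² / [n(n²−1)] = 1 − 6×48 / (8×63) = 1 − 288/504 ≈ 0.4286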